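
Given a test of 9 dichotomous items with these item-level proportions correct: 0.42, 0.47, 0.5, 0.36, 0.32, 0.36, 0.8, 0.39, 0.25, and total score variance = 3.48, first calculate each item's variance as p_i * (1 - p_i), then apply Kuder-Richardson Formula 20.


For each item, compute p_i * q_i:
  Item 1: 0.42 * 0.58 = 0.2436
  Item 2: 0.47 * 0.53 = 0.2491
  Item 3: 0.5 * 0.5 = 0.25
  Item 4: 0.36 * 0.64 = 0.2304
  Item 5: 0.32 * 0.68 = 0.2176
  Item 6: 0.36 * 0.64 = 0.2304
  Item 7: 0.8 * 0.2 = 0.16
  Item 8: 0.39 * 0.61 = 0.2379
  Item 9: 0.25 * 0.75 = 0.1875
Sum(p_i * q_i) = 0.2436 + 0.2491 + 0.25 + 0.2304 + 0.2176 + 0.2304 + 0.16 + 0.2379 + 0.1875 = 2.0065
KR-20 = (k/(k-1)) * (1 - Sum(p_i*q_i) / Var_total)
= (9/8) * (1 - 2.0065/3.48)
= 1.125 * 0.4234
KR-20 = 0.4763

0.4763


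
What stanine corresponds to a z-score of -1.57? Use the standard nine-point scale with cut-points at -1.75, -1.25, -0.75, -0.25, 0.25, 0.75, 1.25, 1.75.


Stanine boundaries: [-1.75, -1.25, -0.75, -0.25, 0.25, 0.75, 1.25, 1.75]
z = -1.57
Check each boundary:
  z >= -1.75 -> could be stanine 2
  z < -1.25
  z < -0.75
  z < -0.25
  z < 0.25
  z < 0.75
  z < 1.25
  z < 1.75
Highest qualifying boundary gives stanine = 2

2


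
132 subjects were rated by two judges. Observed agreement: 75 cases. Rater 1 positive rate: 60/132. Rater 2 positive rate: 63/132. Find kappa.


P_o = 75/132 = 0.568182
P_e = (60*63 + 72*69) / 17424 = 0.502066
kappa = (P_o - P_e) / (1 - P_e)
kappa = (0.568182 - 0.502066) / (1 - 0.502066)
kappa = 0.1328

0.1328


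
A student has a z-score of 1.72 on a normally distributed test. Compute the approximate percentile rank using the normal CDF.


CDF(z) = 0.5 * (1 + erf(z/sqrt(2)))
erf(1.2162) = 0.9146
CDF = 0.9573
Percentile rank = 0.9573 * 100 = 95.73

95.73


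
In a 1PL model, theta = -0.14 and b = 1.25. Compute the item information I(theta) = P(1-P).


P = 1/(1+exp(-(-0.14-1.25))) = 0.1994
I = P*(1-P) = 0.1994 * 0.8006
I = 0.1596

0.1596


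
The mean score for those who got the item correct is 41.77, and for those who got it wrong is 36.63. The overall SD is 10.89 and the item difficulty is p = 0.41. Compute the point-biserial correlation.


q = 1 - p = 0.59
rpb = ((M1 - M0) / SD) * sqrt(p * q)
rpb = ((41.77 - 36.63) / 10.89) * sqrt(0.41 * 0.59)
rpb = 0.2321

0.2321


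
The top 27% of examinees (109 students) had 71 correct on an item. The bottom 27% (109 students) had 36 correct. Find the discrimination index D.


p_upper = 71/109 = 0.6514
p_lower = 36/109 = 0.3303
D = 0.6514 - 0.3303 = 0.3211

0.3211


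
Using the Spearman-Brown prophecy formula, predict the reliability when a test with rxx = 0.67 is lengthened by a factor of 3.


r_new = (n * rxx) / (1 + (n-1) * rxx)
r_new = (3 * 0.67) / (1 + 2 * 0.67)
r_new = 2.01 / 2.34
r_new = 0.859

0.859


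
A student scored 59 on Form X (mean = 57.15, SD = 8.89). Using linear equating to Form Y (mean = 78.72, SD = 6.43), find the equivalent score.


slope = SD_Y / SD_X = 6.43 / 8.89 ~ 0.7233
intercept = mean_Y - slope * mean_X = 78.72 - (6.43 / 8.89) * 57.15 ~ 37.3843
Y = slope * X + intercept. To avoid rounding drift from the rounded slope/intercept, evaluate the equivalent form Y = mean_Y + SD_Y * (X - mean_X) / SD_X at full precision:
Y = 78.72 + 6.43 * (59 - 57.15) / 8.89
Y = 78.72 + 6.43 * 1.85 / 8.89
Y = 78.72 + 11.8955 / 8.89
Y = 78.72 + 1.3381
Y = 80.0581

80.0581


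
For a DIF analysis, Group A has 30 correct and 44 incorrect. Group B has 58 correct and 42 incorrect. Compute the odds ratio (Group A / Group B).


Odds_A = 30/44 = 0.6818
Odds_B = 58/42 = 1.381
OR = Odds_A / Odds_B = 0.6818 / 1.381
Exactly, OR = (30 * 42) / (44 * 58) = 1260 / 2552
OR = 0.4937

0.4937


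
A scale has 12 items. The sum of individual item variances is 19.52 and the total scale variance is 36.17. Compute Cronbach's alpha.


alpha = (k/(k-1)) * (1 - sum(si^2)/s_total^2)
= (12/11) * (1 - 19.52/36.17)
alpha = 0.5022

0.5022


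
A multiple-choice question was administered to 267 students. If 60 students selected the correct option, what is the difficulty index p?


Item difficulty p = number correct / total examinees
p = 60 / 267
p = 0.2247

0.2247


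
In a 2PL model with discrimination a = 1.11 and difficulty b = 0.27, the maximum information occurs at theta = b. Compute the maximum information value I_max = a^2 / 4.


For 2PL, max info at theta = b = 0.27
I_max = a^2 / 4 = 1.11^2 / 4
= 1.2321 / 4
I_max = 0.308

0.308


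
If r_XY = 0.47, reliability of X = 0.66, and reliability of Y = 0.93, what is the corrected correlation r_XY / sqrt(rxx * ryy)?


r_corrected = rxy / sqrt(rxx * ryy)
= 0.47 / sqrt(0.66 * 0.93)
= 0.47 / sqrt(0.6138)
= 0.47 / 0.783454
r_corrected = 0.5999

0.5999


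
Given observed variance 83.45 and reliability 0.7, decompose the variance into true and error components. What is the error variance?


var_true = rxx * var_obs = 0.7 * 83.45 = 58.415
var_error = var_obs - var_true
var_error = 83.45 - 58.415
var_error = 25.035

25.035


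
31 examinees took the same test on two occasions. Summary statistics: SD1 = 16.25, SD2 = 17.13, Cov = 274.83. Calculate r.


r = cov(X,Y) / (SD_X * SD_Y)
r = 274.83 / (16.25 * 17.13)
r = 274.83 / 278.3625
r = 0.9873

0.9873


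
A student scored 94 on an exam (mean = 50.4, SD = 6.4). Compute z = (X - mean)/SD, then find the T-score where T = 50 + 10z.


z = (X - mean) / SD = (94 - 50.4) / 6.4
z = 43.6 / 6.4
z = 6.8125
T-score = T = 50 + 10z
Carry z at full precision (z = 43.6 / 6.4) into the conversion:
T-score = 50 + 10 * (43.6 / 6.4) = 50 + 436 / 6.4
T-score = 50 + 68.125
T-score = 118.125

118.125


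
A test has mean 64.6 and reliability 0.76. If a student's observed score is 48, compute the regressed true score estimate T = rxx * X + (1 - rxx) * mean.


T_est = rxx * X + (1 - rxx) * mean
T_est = 0.76 * 48 + 0.24 * 64.6
T_est = 36.48 + 15.504
T_est = 51.984

51.984


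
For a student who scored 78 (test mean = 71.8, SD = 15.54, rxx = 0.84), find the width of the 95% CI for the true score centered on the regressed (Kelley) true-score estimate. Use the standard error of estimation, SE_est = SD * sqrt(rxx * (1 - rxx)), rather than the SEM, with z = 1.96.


True score estimate = 0.84*78 + 0.16*71.8 = 77.008
SE_est = SD * sqrt(rxx * (1 - rxx)) = 15.54 * sqrt(0.84 * 0.16) = 15.54 * sqrt(0.1344) = 5.697058
CI = T_est +/- z * SE_est, so width = 2 * z * SE_est = 2 * 1.96 * 5.697058
Width = 22.3325

22.3325


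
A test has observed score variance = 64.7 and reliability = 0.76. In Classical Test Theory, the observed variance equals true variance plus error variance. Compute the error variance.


var_true = rxx * var_obs = 0.76 * 64.7 = 49.172
var_error = var_obs - var_true
var_error = 64.7 - 49.172
var_error = 15.528

15.528


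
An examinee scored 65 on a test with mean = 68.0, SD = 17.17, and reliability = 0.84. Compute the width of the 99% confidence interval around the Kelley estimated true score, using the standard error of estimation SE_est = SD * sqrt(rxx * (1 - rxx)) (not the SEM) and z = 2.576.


True score estimate = 0.84*65 + 0.16*68.0 = 65.48
SE_est = SD * sqrt(rxx * (1 - rxx)) = 17.17 * sqrt(0.84 * 0.16) = 17.17 * sqrt(0.1344) = 6.294626
CI = T_est +/- z * SE_est, so width = 2 * z * SE_est = 2 * 2.576 * 6.294626
Width = 32.4299

32.4299


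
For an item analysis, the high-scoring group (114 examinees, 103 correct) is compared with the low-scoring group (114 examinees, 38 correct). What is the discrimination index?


p_upper = 103/114 = 0.9035
p_lower = 38/114 = 0.3333
D = 0.9035 - 0.3333 = 0.5702

0.5702


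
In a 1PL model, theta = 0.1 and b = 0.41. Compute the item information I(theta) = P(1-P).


P = 1/(1+exp(-(0.1-0.41))) = 0.4231
I = P*(1-P) = 0.4231 * 0.5769
I = 0.2441

0.2441


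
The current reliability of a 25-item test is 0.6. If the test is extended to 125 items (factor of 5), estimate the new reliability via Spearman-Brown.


r_new = (n * rxx) / (1 + (n-1) * rxx)
r_new = (5 * 0.6) / (1 + 4 * 0.6)
r_new = 3.0 / 3.4
r_new = 0.8824

0.8824


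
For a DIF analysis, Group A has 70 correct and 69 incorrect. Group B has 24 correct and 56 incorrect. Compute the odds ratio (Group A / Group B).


Odds_A = 70/69 = 1.0145
Odds_B = 24/56 = 0.4286
OR = Odds_A / Odds_B = 1.0145 / 0.4286
Exactly, OR = (70 * 56) / (69 * 24) = 3920 / 1656
OR = 2.3671

2.3671


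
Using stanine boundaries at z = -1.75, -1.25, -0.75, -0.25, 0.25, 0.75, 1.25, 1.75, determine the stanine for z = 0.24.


Stanine boundaries: [-1.75, -1.25, -0.75, -0.25, 0.25, 0.75, 1.25, 1.75]
z = 0.24
Check each boundary:
  z >= -1.75 -> could be stanine 2
  z >= -1.25 -> could be stanine 3
  z >= -0.75 -> could be stanine 4
  z >= -0.25 -> could be stanine 5
  z < 0.25
  z < 0.75
  z < 1.25
  z < 1.75
Highest qualifying boundary gives stanine = 5

5


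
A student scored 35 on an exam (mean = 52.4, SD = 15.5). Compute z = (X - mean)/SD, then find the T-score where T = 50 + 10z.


z = (X - mean) / SD = (35 - 52.4) / 15.5
z = -17.4 / 15.5
z = -1.1226
T-score = T = 50 + 10z
Carry z at full precision (z = -17.4 / 15.5) into the conversion:
T-score = 50 + 10 * (-17.4 / 15.5) = 50 + -174 / 15.5
T-score = 50 + -11.2258
T-score = 38.7742

38.7742


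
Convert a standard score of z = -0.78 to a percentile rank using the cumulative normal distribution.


CDF(z) = 0.5 * (1 + erf(z/sqrt(2)))
erf(-0.5515) = -0.5646
CDF = 0.2177
Percentile rank = 0.2177 * 100 = 21.77

21.77


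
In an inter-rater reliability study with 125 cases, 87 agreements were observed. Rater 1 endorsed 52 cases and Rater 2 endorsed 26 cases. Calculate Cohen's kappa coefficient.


P_o = 87/125 = 0.696
P_e = (52*26 + 73*99) / 15625 = 0.549056
kappa = (P_o - P_e) / (1 - P_e)
kappa = (0.696 - 0.549056) / (1 - 0.549056)
kappa = 0.3259

0.3259


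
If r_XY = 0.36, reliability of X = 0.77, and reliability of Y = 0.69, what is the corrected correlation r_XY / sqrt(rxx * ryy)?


r_corrected = rxy / sqrt(rxx * ryy)
= 0.36 / sqrt(0.77 * 0.69)
= 0.36 / sqrt(0.5313)
= 0.36 / 0.728903
r_corrected = 0.4939

0.4939


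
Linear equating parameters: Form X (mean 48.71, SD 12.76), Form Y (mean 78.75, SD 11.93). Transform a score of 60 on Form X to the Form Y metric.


slope = SD_Y / SD_X = 11.93 / 12.76 ~ 0.935
intercept = mean_Y - slope * mean_X = 78.75 - (11.93 / 12.76) * 48.71 ~ 33.2084
Y = slope * X + intercept. To avoid rounding drift from the rounded slope/intercept, evaluate the equivalent form Y = mean_Y + SD_Y * (X - mean_X) / SD_X at full precision:
Y = 78.75 + 11.93 * (60 - 48.71) / 12.76
Y = 78.75 + 11.93 * 11.29 / 12.76
Y = 78.75 + 134.6897 / 12.76
Y = 78.75 + 10.5556
Y = 89.3056

89.3056


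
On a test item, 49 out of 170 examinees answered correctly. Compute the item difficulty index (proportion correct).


Item difficulty p = number correct / total examinees
p = 49 / 170
p = 0.2882

0.2882


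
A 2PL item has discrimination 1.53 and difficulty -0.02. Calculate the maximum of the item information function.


For 2PL, max info at theta = b = -0.02
I_max = a^2 / 4 = 1.53^2 / 4
= 2.3409 / 4
I_max = 0.5852

0.5852


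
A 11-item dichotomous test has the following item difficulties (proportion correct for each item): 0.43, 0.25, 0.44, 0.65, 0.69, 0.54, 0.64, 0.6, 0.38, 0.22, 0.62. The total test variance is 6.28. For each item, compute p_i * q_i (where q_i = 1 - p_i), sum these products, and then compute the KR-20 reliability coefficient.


For each item, compute p_i * q_i:
  Item 1: 0.43 * 0.57 = 0.2451
  Item 2: 0.25 * 0.75 = 0.1875
  Item 3: 0.44 * 0.56 = 0.2464
  Item 4: 0.65 * 0.35 = 0.2275
  Item 5: 0.69 * 0.31 = 0.2139
  Item 6: 0.54 * 0.46 = 0.2484
  Item 7: 0.64 * 0.36 = 0.2304
  Item 8: 0.6 * 0.4 = 0.24
  Item 9: 0.38 * 0.62 = 0.2356
  Item 10: 0.22 * 0.78 = 0.1716
  Item 11: 0.62 * 0.38 = 0.2356
Sum(p_i * q_i) = 0.2451 + 0.1875 + 0.2464 + 0.2275 + 0.2139 + 0.2484 + 0.2304 + 0.24 + 0.2356 + 0.1716 + 0.2356 = 2.482
KR-20 = (k/(k-1)) * (1 - Sum(p_i*q_i) / Var_total)
= (11/10) * (1 - 2.482/6.28)
= 1.1 * 0.6048
KR-20 = 0.6653

0.6653


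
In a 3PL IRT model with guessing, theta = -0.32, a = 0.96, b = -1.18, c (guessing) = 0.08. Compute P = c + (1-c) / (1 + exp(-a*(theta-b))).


logit = 0.96*(-0.32 - -1.18) = 0.8256
P* = 1/(1 + exp(-0.8256)) = 0.6954
P = 0.08 + (1 - 0.08) * 0.6954
P = 0.7198

0.7198


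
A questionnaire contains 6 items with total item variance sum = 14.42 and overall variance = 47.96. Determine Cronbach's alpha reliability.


alpha = (k/(k-1)) * (1 - sum(si^2)/s_total^2)
= (6/5) * (1 - 14.42/47.96)
alpha = 0.8392

0.8392


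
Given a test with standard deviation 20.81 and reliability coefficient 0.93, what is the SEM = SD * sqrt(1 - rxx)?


SEM = SD * sqrt(1 - rxx)
SEM = 20.81 * sqrt(1 - 0.93)
SEM = 20.81 * sqrt(0.07) = 20.81 * 0.264575
SEM = 5.5058

5.5058


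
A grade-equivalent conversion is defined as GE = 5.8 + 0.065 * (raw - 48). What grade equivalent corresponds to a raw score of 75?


raw - median = 75 - 48 = 27
slope * diff = 0.065 * 27 = 1.755
GE = 5.8 + 1.755
GE = 7.555

7.555


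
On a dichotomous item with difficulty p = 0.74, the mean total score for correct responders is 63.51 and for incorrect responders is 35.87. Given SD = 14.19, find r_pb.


q = 1 - p = 0.26
rpb = ((M1 - M0) / SD) * sqrt(p * q)
rpb = ((63.51 - 35.87) / 14.19) * sqrt(0.74 * 0.26)
rpb = 0.8544

0.8544


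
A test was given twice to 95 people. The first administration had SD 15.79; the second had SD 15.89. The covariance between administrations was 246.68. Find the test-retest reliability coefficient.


r = cov(X,Y) / (SD_X * SD_Y)
r = 246.68 / (15.79 * 15.89)
r = 246.68 / 250.9031
r = 0.9832

0.9832


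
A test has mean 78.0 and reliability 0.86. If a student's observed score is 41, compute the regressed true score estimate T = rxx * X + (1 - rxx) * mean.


T_est = rxx * X + (1 - rxx) * mean
T_est = 0.86 * 41 + 0.14 * 78.0
T_est = 35.26 + 10.92
T_est = 46.18

46.18


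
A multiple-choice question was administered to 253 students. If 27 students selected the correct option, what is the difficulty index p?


Item difficulty p = number correct / total examinees
p = 27 / 253
p = 0.1067

0.1067


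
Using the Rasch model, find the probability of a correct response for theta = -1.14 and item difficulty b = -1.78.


theta - b = -1.14 - -1.78 = 0.64
exp(-(theta - b)) = exp(-0.64) = 0.5273
P = 1 / (1 + 0.5273)
P = 0.6548

0.6548


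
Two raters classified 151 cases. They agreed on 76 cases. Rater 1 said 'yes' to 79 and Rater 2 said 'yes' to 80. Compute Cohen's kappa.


P_o = 76/151 = 0.503311
P_e = (79*80 + 72*71) / 22801 = 0.501382
kappa = (P_o - P_e) / (1 - P_e)
kappa = (0.503311 - 0.501382) / (1 - 0.501382)
kappa = 0.0039

0.0039


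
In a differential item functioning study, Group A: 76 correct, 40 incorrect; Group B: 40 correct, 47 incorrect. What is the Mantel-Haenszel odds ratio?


Odds_A = 76/40 = 1.9
Odds_B = 40/47 = 0.8511
OR = Odds_A / Odds_B = 1.9 / 0.8511
Exactly, OR = (76 * 47) / (40 * 40) = 3572 / 1600
OR = 2.2325

2.2325


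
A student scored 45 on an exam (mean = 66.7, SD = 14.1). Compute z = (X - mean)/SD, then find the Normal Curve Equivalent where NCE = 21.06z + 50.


z = (X - mean) / SD = (45 - 66.7) / 14.1
z = -21.7 / 14.1
z = -1.539
NCE = NCE = 21.06z + 50
Carry z at full precision (z = -21.7 / 14.1) into the conversion:
NCE = 21.06 * (-21.7 / 14.1) + 50 = -457.002 / 14.1 + 50
NCE = -32.4115 + 50
NCE = 17.5885

17.5885


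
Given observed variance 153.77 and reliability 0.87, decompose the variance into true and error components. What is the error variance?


var_true = rxx * var_obs = 0.87 * 153.77 = 133.7799
var_error = var_obs - var_true
var_error = 153.77 - 133.7799
var_error = 19.9901

19.9901


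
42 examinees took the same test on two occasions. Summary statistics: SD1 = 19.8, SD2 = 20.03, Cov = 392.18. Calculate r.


r = cov(X,Y) / (SD_X * SD_Y)
r = 392.18 / (19.8 * 20.03)
r = 392.18 / 396.594
r = 0.9889

0.9889


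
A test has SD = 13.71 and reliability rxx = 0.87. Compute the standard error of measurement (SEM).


SEM = SD * sqrt(1 - rxx)
SEM = 13.71 * sqrt(1 - 0.87)
SEM = 13.71 * sqrt(0.13) = 13.71 * 0.360555
SEM = 4.9432

4.9432


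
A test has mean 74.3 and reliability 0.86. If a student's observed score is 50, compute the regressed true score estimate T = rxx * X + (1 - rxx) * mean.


T_est = rxx * X + (1 - rxx) * mean
T_est = 0.86 * 50 + 0.14 * 74.3
T_est = 43.0 + 10.402
T_est = 53.402

53.402


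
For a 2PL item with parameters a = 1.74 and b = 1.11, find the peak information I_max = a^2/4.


For 2PL, max info at theta = b = 1.11
I_max = a^2 / 4 = 1.74^2 / 4
= 3.0276 / 4
I_max = 0.7569

0.7569


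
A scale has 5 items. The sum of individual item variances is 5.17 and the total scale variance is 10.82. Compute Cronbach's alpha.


alpha = (k/(k-1)) * (1 - sum(si^2)/s_total^2)
= (5/4) * (1 - 5.17/10.82)
alpha = 0.6527

0.6527


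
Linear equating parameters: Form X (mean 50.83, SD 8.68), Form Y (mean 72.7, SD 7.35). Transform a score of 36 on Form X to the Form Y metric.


slope = SD_Y / SD_X = 7.35 / 8.68 ~ 0.8468
intercept = mean_Y - slope * mean_X = 72.7 - (7.35 / 8.68) * 50.83 ~ 29.6585
Y = slope * X + intercept. To avoid rounding drift from the rounded slope/intercept, evaluate the equivalent form Y = mean_Y + SD_Y * (X - mean_X) / SD_X at full precision:
Y = 72.7 + 7.35 * (36 - 50.83) / 8.68
Y = 72.7 - 7.35 * 14.83 / 8.68
Y = 72.7 - 109.0005 / 8.68
Y = 72.7 - 12.5577
Y = 60.1423

60.1423


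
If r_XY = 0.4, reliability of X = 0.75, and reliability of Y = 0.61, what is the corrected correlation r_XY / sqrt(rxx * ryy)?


r_corrected = rxy / sqrt(rxx * ryy)
= 0.4 / sqrt(0.75 * 0.61)
= 0.4 / sqrt(0.4575)
= 0.4 / 0.676387
r_corrected = 0.5914

0.5914


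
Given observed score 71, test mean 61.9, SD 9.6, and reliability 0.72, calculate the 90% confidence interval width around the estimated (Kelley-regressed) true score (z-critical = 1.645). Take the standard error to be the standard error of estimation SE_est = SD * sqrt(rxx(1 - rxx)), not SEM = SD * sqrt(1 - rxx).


True score estimate = 0.72*71 + 0.28*61.9 = 68.452
SE_est = SD * sqrt(rxx * (1 - rxx)) = 9.6 * sqrt(0.72 * 0.28) = 9.6 * sqrt(0.2016) = 4.310389
CI = T_est +/- z * SE_est, so width = 2 * z * SE_est = 2 * 1.645 * 4.310389
Width = 14.1812

14.1812


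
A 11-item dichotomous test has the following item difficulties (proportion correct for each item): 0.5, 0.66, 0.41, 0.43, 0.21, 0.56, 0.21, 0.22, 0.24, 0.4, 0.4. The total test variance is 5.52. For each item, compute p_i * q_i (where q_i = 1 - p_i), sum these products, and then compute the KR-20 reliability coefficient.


For each item, compute p_i * q_i:
  Item 1: 0.5 * 0.5 = 0.25
  Item 2: 0.66 * 0.34 = 0.2244
  Item 3: 0.41 * 0.59 = 0.2419
  Item 4: 0.43 * 0.57 = 0.2451
  Item 5: 0.21 * 0.79 = 0.1659
  Item 6: 0.56 * 0.44 = 0.2464
  Item 7: 0.21 * 0.79 = 0.1659
  Item 8: 0.22 * 0.78 = 0.1716
  Item 9: 0.24 * 0.76 = 0.1824
  Item 10: 0.4 * 0.6 = 0.24
  Item 11: 0.4 * 0.6 = 0.24
Sum(p_i * q_i) = 0.25 + 0.2244 + 0.2419 + 0.2451 + 0.1659 + 0.2464 + 0.1659 + 0.1716 + 0.1824 + 0.24 + 0.24 = 2.3736
KR-20 = (k/(k-1)) * (1 - Sum(p_i*q_i) / Var_total)
= (11/10) * (1 - 2.3736/5.52)
= 1.1 * 0.57
KR-20 = 0.627

0.627


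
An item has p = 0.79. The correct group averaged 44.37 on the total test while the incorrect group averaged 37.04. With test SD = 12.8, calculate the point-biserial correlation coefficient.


q = 1 - p = 0.21
rpb = ((M1 - M0) / SD) * sqrt(p * q)
rpb = ((44.37 - 37.04) / 12.8) * sqrt(0.79 * 0.21)
rpb = 0.2332

0.2332


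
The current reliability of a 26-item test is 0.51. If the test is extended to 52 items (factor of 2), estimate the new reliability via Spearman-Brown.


r_new = (n * rxx) / (1 + (n-1) * rxx)
r_new = (2 * 0.51) / (1 + 1 * 0.51)
r_new = 1.02 / 1.51
r_new = 0.6755

0.6755


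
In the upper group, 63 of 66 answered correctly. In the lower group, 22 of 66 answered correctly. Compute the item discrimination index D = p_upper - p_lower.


p_upper = 63/66 = 0.9545
p_lower = 22/66 = 0.3333
D = 0.9545 - 0.3333 = 0.6212

0.6212


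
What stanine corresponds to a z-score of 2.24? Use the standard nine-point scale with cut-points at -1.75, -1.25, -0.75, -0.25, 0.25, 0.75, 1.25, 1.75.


Stanine boundaries: [-1.75, -1.25, -0.75, -0.25, 0.25, 0.75, 1.25, 1.75]
z = 2.24
Check each boundary:
  z >= -1.75 -> could be stanine 2
  z >= -1.25 -> could be stanine 3
  z >= -0.75 -> could be stanine 4
  z >= -0.25 -> could be stanine 5
  z >= 0.25 -> could be stanine 6
  z >= 0.75 -> could be stanine 7
  z >= 1.25 -> could be stanine 8
  z >= 1.75 -> could be stanine 9
Highest qualifying boundary gives stanine = 9

9


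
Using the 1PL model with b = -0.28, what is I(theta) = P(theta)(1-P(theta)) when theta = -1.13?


P = 1/(1+exp(-(-1.13--0.28))) = 0.2994
I = P*(1-P) = 0.2994 * 0.7006
I = 0.2098

0.2098


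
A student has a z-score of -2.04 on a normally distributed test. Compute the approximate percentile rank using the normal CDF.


CDF(z) = 0.5 * (1 + erf(z/sqrt(2)))
erf(-1.4425) = -0.9586
CDF = 0.0207
Percentile rank = 0.0207 * 100 = 2.07

2.07


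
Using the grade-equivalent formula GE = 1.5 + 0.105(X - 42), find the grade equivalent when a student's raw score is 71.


raw - median = 71 - 42 = 29
slope * diff = 0.105 * 29 = 3.045
GE = 1.5 + 3.045
GE = 4.545

4.545


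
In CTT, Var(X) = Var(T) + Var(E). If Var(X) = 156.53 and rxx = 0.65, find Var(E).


var_true = rxx * var_obs = 0.65 * 156.53 = 101.7445
var_error = var_obs - var_true
var_error = 156.53 - 101.7445
var_error = 54.7855

54.7855


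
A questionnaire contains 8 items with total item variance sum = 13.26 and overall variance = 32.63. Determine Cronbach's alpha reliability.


alpha = (k/(k-1)) * (1 - sum(si^2)/s_total^2)
= (8/7) * (1 - 13.26/32.63)
alpha = 0.6784

0.6784


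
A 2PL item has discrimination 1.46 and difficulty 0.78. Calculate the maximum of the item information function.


For 2PL, max info at theta = b = 0.78
I_max = a^2 / 4 = 1.46^2 / 4
= 2.1316 / 4
I_max = 0.5329

0.5329


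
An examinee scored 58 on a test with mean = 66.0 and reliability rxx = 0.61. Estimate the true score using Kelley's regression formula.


T_est = rxx * X + (1 - rxx) * mean
T_est = 0.61 * 58 + 0.39 * 66.0
T_est = 35.38 + 25.74
T_est = 61.12

61.12


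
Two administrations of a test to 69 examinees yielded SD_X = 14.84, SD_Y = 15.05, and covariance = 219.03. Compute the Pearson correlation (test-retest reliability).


r = cov(X,Y) / (SD_X * SD_Y)
r = 219.03 / (14.84 * 15.05)
r = 219.03 / 223.342
r = 0.9807

0.9807


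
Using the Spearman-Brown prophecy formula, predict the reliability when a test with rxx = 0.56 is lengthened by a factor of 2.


r_new = (n * rxx) / (1 + (n-1) * rxx)
r_new = (2 * 0.56) / (1 + 1 * 0.56)
r_new = 1.12 / 1.56
r_new = 0.7179

0.7179


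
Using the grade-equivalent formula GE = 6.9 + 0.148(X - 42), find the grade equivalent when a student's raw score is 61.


raw - median = 61 - 42 = 19
slope * diff = 0.148 * 19 = 2.812
GE = 6.9 + 2.812
GE = 9.712

9.712


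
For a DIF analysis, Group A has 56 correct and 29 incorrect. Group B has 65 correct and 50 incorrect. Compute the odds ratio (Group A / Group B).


Odds_A = 56/29 = 1.931
Odds_B = 65/50 = 1.3
OR = Odds_A / Odds_B = 1.931 / 1.3
Exactly, OR = (56 * 50) / (29 * 65) = 2800 / 1885
OR = 1.4854

1.4854


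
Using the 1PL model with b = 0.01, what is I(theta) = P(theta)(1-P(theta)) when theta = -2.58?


P = 1/(1+exp(-(-2.58-0.01))) = 0.0698
I = P*(1-P) = 0.0698 * 0.9302
I = 0.0649

0.0649


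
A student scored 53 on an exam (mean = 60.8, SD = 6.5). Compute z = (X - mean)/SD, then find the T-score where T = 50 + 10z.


z = (X - mean) / SD = (53 - 60.8) / 6.5
z = -7.8 / 6.5
z = -1.2
T-score = T = 50 + 10z
Carry z at full precision (z = -7.8 / 6.5) into the conversion:
T-score = 50 + 10 * (-7.8 / 6.5) = 50 + -78 / 6.5
T-score = 50 + -12.0
T-score = 38.0

38.0


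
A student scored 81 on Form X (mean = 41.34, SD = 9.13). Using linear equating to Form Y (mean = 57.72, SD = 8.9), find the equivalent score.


slope = SD_Y / SD_X = 8.9 / 9.13 ~ 0.9748
intercept = mean_Y - slope * mean_X = 57.72 - (8.9 / 9.13) * 41.34 ~ 17.4214
Y = slope * X + intercept. To avoid rounding drift from the rounded slope/intercept, evaluate the equivalent form Y = mean_Y + SD_Y * (X - mean_X) / SD_X at full precision:
Y = 57.72 + 8.9 * (81 - 41.34) / 9.13
Y = 57.72 + 8.9 * 39.66 / 9.13
Y = 57.72 + 352.974 / 9.13
Y = 57.72 + 38.6609
Y = 96.3809

96.3809


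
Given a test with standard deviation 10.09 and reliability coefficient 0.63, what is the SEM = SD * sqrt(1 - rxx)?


SEM = SD * sqrt(1 - rxx)
SEM = 10.09 * sqrt(1 - 0.63)
SEM = 10.09 * sqrt(0.37) = 10.09 * 0.608276
SEM = 6.1375

6.1375


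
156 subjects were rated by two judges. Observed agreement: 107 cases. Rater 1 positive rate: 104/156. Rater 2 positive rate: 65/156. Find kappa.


P_o = 107/156 = 0.685897
P_e = (104*65 + 52*91) / 24336 = 0.472222
kappa = (P_o - P_e) / (1 - P_e)
kappa = (0.685897 - 0.472222) / (1 - 0.472222)
kappa = 0.4049

0.4049


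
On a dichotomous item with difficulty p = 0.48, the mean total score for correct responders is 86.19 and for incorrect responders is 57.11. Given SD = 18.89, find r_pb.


q = 1 - p = 0.52
rpb = ((M1 - M0) / SD) * sqrt(p * q)
rpb = ((86.19 - 57.11) / 18.89) * sqrt(0.48 * 0.52)
rpb = 0.7691

0.7691


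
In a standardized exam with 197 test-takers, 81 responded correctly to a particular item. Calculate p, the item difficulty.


Item difficulty p = number correct / total examinees
p = 81 / 197
p = 0.4112

0.4112


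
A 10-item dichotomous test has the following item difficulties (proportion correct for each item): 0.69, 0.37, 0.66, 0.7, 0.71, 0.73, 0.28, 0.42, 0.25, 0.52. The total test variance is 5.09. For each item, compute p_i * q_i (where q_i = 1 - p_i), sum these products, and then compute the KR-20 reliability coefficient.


For each item, compute p_i * q_i:
  Item 1: 0.69 * 0.31 = 0.2139
  Item 2: 0.37 * 0.63 = 0.2331
  Item 3: 0.66 * 0.34 = 0.2244
  Item 4: 0.7 * 0.3 = 0.21
  Item 5: 0.71 * 0.29 = 0.2059
  Item 6: 0.73 * 0.27 = 0.1971
  Item 7: 0.28 * 0.72 = 0.2016
  Item 8: 0.42 * 0.58 = 0.2436
  Item 9: 0.25 * 0.75 = 0.1875
  Item 10: 0.52 * 0.48 = 0.2496
Sum(p_i * q_i) = 0.2139 + 0.2331 + 0.2244 + 0.21 + 0.2059 + 0.1971 + 0.2016 + 0.2436 + 0.1875 + 0.2496 = 2.1667
KR-20 = (k/(k-1)) * (1 - Sum(p_i*q_i) / Var_total)
= (10/9) * (1 - 2.1667/5.09)
= 1.1111 * 0.5743
KR-20 = 0.6381

0.6381


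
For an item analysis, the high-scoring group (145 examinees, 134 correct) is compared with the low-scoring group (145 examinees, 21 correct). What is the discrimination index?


p_upper = 134/145 = 0.9241
p_lower = 21/145 = 0.1448
D = 0.9241 - 0.1448 = 0.7793

0.7793


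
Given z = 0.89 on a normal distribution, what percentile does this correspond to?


CDF(z) = 0.5 * (1 + erf(z/sqrt(2)))
erf(0.6293) = 0.6265
CDF = 0.8133
Percentile rank = 0.8133 * 100 = 81.33

81.33


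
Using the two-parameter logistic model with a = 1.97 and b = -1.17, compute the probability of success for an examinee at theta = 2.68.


a*(theta - b) = 1.97 * (2.68 - -1.17) = 7.5845
exp(-7.5845) = 0.0005
P = 1 / (1 + 0.0005)
P = 0.9995

0.9995


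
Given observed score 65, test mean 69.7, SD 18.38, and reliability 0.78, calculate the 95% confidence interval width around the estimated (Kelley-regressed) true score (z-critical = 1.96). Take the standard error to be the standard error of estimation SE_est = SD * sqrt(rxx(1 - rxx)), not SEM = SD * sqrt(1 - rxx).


True score estimate = 0.78*65 + 0.22*69.7 = 66.034
SE_est = SD * sqrt(rxx * (1 - rxx)) = 18.38 * sqrt(0.78 * 0.22) = 18.38 * sqrt(0.1716) = 7.613847
CI = T_est +/- z * SE_est, so width = 2 * z * SE_est = 2 * 1.96 * 7.613847
Width = 29.8463

29.8463


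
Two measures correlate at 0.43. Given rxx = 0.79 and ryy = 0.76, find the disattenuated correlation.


r_corrected = rxy / sqrt(rxx * ryy)
= 0.43 / sqrt(0.79 * 0.76)
= 0.43 / sqrt(0.6004)
= 0.43 / 0.774855
r_corrected = 0.5549

0.5549


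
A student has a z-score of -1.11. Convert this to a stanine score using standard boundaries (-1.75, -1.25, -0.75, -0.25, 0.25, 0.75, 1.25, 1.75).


Stanine boundaries: [-1.75, -1.25, -0.75, -0.25, 0.25, 0.75, 1.25, 1.75]
z = -1.11
Check each boundary:
  z >= -1.75 -> could be stanine 2
  z >= -1.25 -> could be stanine 3
  z < -0.75
  z < -0.25
  z < 0.25
  z < 0.75
  z < 1.25
  z < 1.75
Highest qualifying boundary gives stanine = 3

3


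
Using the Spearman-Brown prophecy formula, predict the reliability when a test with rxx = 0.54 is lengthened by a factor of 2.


r_new = (n * rxx) / (1 + (n-1) * rxx)
r_new = (2 * 0.54) / (1 + 1 * 0.54)
r_new = 1.08 / 1.54
r_new = 0.7013

0.7013


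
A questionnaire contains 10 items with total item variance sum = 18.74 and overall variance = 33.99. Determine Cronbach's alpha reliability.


alpha = (k/(k-1)) * (1 - sum(si^2)/s_total^2)
= (10/9) * (1 - 18.74/33.99)
alpha = 0.4985

0.4985


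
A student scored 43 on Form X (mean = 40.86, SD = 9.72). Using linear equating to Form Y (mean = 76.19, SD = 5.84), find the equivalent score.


slope = SD_Y / SD_X = 5.84 / 9.72 ~ 0.6008
intercept = mean_Y - slope * mean_X = 76.19 - (5.84 / 9.72) * 40.86 ~ 51.6404
Y = slope * X + intercept. To avoid rounding drift from the rounded slope/intercept, evaluate the equivalent form Y = mean_Y + SD_Y * (X - mean_X) / SD_X at full precision:
Y = 76.19 + 5.84 * (43 - 40.86) / 9.72
Y = 76.19 + 5.84 * 2.14 / 9.72
Y = 76.19 + 12.4976 / 9.72
Y = 76.19 + 1.2858
Y = 77.4758

77.4758


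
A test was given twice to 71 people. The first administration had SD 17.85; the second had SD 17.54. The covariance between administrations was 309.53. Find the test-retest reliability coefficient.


r = cov(X,Y) / (SD_X * SD_Y)
r = 309.53 / (17.85 * 17.54)
r = 309.53 / 313.089
r = 0.9886

0.9886


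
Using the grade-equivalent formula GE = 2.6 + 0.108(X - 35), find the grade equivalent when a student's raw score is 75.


raw - median = 75 - 35 = 40
slope * diff = 0.108 * 40 = 4.32
GE = 2.6 + 4.32
GE = 6.92

6.92


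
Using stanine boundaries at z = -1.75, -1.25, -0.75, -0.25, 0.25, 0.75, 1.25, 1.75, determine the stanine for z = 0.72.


Stanine boundaries: [-1.75, -1.25, -0.75, -0.25, 0.25, 0.75, 1.25, 1.75]
z = 0.72
Check each boundary:
  z >= -1.75 -> could be stanine 2
  z >= -1.25 -> could be stanine 3
  z >= -0.75 -> could be stanine 4
  z >= -0.25 -> could be stanine 5
  z >= 0.25 -> could be stanine 6
  z < 0.75
  z < 1.25
  z < 1.75
Highest qualifying boundary gives stanine = 6

6


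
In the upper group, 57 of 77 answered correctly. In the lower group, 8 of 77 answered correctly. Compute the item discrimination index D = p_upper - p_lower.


p_upper = 57/77 = 0.7403
p_lower = 8/77 = 0.1039
D = 0.7403 - 0.1039 = 0.6364

0.6364


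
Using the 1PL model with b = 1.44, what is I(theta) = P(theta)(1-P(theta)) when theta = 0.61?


P = 1/(1+exp(-(0.61-1.44))) = 0.3036
I = P*(1-P) = 0.3036 * 0.6964
I = 0.2114

0.2114


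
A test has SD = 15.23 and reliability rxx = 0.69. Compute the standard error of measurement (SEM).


SEM = SD * sqrt(1 - rxx)
SEM = 15.23 * sqrt(1 - 0.69)
SEM = 15.23 * sqrt(0.31) = 15.23 * 0.556776
SEM = 8.4797

8.4797


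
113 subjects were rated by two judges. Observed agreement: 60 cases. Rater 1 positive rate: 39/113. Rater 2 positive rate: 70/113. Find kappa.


P_o = 60/113 = 0.530973
P_e = (39*70 + 74*43) / 12769 = 0.462996
kappa = (P_o - P_e) / (1 - P_e)
kappa = (0.530973 - 0.462996) / (1 - 0.462996)
kappa = 0.1266

0.1266


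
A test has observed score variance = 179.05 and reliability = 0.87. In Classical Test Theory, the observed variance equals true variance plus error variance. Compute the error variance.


var_true = rxx * var_obs = 0.87 * 179.05 = 155.7735
var_error = var_obs - var_true
var_error = 179.05 - 155.7735
var_error = 23.2765

23.2765


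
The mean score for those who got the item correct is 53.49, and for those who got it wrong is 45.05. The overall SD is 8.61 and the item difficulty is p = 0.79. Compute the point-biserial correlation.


q = 1 - p = 0.21
rpb = ((M1 - M0) / SD) * sqrt(p * q)
rpb = ((53.49 - 45.05) / 8.61) * sqrt(0.79 * 0.21)
rpb = 0.3993

0.3993


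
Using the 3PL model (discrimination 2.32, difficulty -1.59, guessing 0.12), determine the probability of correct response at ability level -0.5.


logit = 2.32*(-0.5 - -1.59) = 2.5288
P* = 1/(1 + exp(-2.5288)) = 0.9261
P = 0.12 + (1 - 0.12) * 0.9261
P = 0.935

0.935


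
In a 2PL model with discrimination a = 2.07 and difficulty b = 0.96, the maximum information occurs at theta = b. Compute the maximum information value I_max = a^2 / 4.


For 2PL, max info at theta = b = 0.96
I_max = a^2 / 4 = 2.07^2 / 4
= 4.2849 / 4
I_max = 1.0712

1.0712


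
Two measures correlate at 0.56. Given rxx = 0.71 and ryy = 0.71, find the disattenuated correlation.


r_corrected = rxy / sqrt(rxx * ryy)
= 0.56 / sqrt(0.71 * 0.71)
= 0.56 / sqrt(0.5041)
= 0.56 / 0.71
r_corrected = 0.7887

0.7887


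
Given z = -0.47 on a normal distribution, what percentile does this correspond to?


CDF(z) = 0.5 * (1 + erf(z/sqrt(2)))
erf(-0.3323) = -0.3616
CDF = 0.3192
Percentile rank = 0.3192 * 100 = 31.92

31.92


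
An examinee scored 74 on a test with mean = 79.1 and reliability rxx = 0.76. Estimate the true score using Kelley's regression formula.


T_est = rxx * X + (1 - rxx) * mean
T_est = 0.76 * 74 + 0.24 * 79.1
T_est = 56.24 + 18.984
T_est = 75.224

75.224


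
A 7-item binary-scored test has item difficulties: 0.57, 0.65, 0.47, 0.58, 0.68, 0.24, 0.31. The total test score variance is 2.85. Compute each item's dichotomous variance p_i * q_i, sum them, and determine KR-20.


For each item, compute p_i * q_i:
  Item 1: 0.57 * 0.43 = 0.2451
  Item 2: 0.65 * 0.35 = 0.2275
  Item 3: 0.47 * 0.53 = 0.2491
  Item 4: 0.58 * 0.42 = 0.2436
  Item 5: 0.68 * 0.32 = 0.2176
  Item 6: 0.24 * 0.76 = 0.1824
  Item 7: 0.31 * 0.69 = 0.2139
Sum(p_i * q_i) = 0.2451 + 0.2275 + 0.2491 + 0.2436 + 0.2176 + 0.1824 + 0.2139 = 1.5792
KR-20 = (k/(k-1)) * (1 - Sum(p_i*q_i) / Var_total)
= (7/6) * (1 - 1.5792/2.85)
= 1.1667 * 0.4459
KR-20 = 0.5202

0.5202


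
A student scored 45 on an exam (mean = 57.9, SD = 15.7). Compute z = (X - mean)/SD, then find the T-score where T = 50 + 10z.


z = (X - mean) / SD = (45 - 57.9) / 15.7
z = -12.9 / 15.7
z = -0.8217
T-score = T = 50 + 10z
Carry z at full precision (z = -12.9 / 15.7) into the conversion:
T-score = 50 + 10 * (-12.9 / 15.7) = 50 + -129 / 15.7
T-score = 50 + -8.2166
T-score = 41.7834

41.7834


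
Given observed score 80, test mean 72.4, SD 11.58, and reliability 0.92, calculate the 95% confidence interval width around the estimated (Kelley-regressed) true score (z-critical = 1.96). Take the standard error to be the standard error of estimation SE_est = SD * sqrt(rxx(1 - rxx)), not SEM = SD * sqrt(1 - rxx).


True score estimate = 0.92*80 + 0.08*72.4 = 79.392
SE_est = SD * sqrt(rxx * (1 - rxx)) = 11.58 * sqrt(0.92 * 0.08) = 11.58 * sqrt(0.0736) = 3.141575
CI = T_est +/- z * SE_est, so width = 2 * z * SE_est = 2 * 1.96 * 3.141575
Width = 12.315

12.315


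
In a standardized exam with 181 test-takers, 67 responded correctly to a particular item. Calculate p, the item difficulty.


Item difficulty p = number correct / total examinees
p = 67 / 181
p = 0.3702

0.3702


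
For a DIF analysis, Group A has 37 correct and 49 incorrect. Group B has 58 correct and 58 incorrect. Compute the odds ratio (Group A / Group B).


Odds_A = 37/49 = 0.7551
Odds_B = 58/58 = 1.0
OR = Odds_A / Odds_B = 0.7551 / 1.0
Exactly, OR = (37 * 58) / (49 * 58) = 2146 / 2842
OR = 0.7551

0.7551


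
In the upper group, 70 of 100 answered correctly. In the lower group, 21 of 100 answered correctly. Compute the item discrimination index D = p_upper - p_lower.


p_upper = 70/100 = 0.7
p_lower = 21/100 = 0.21
D = 0.7 - 0.21 = 0.49

0.49


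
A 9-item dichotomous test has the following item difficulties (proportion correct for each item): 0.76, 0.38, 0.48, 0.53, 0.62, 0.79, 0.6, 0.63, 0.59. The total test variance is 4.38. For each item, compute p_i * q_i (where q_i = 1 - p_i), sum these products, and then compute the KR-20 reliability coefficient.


For each item, compute p_i * q_i:
  Item 1: 0.76 * 0.24 = 0.1824
  Item 2: 0.38 * 0.62 = 0.2356
  Item 3: 0.48 * 0.52 = 0.2496
  Item 4: 0.53 * 0.47 = 0.2491
  Item 5: 0.62 * 0.38 = 0.2356
  Item 6: 0.79 * 0.21 = 0.1659
  Item 7: 0.6 * 0.4 = 0.24
  Item 8: 0.63 * 0.37 = 0.2331
  Item 9: 0.59 * 0.41 = 0.2419
Sum(p_i * q_i) = 0.1824 + 0.2356 + 0.2496 + 0.2491 + 0.2356 + 0.1659 + 0.24 + 0.2331 + 0.2419 = 2.0332
KR-20 = (k/(k-1)) * (1 - Sum(p_i*q_i) / Var_total)
= (9/8) * (1 - 2.0332/4.38)
= 1.125 * 0.5358
KR-20 = 0.6028

0.6028


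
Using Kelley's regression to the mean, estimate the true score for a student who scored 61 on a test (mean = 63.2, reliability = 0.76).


T_est = rxx * X + (1 - rxx) * mean
T_est = 0.76 * 61 + 0.24 * 63.2
T_est = 46.36 + 15.168
T_est = 61.528

61.528


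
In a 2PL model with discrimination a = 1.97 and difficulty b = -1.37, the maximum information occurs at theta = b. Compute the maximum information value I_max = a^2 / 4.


For 2PL, max info at theta = b = -1.37
I_max = a^2 / 4 = 1.97^2 / 4
= 3.8809 / 4
I_max = 0.9702

0.9702


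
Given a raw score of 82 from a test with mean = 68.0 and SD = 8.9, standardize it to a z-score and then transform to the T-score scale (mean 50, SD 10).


z = (X - mean) / SD = (82 - 68.0) / 8.9
z = 14.0 / 8.9
z = 1.573
T-score = T = 50 + 10z
Carry z at full precision (z = 14.0 / 8.9) into the conversion:
T-score = 50 + 10 * (14.0 / 8.9) = 50 + 140 / 8.9
T-score = 50 + 15.7303
T-score = 65.7303

65.7303


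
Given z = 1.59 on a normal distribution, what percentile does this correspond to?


CDF(z) = 0.5 * (1 + erf(z/sqrt(2)))
erf(1.1243) = 0.8882
CDF = 0.9441
Percentile rank = 0.9441 * 100 = 94.41

94.41


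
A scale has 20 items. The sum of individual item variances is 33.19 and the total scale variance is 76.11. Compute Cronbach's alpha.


alpha = (k/(k-1)) * (1 - sum(si^2)/s_total^2)
= (20/19) * (1 - 33.19/76.11)
alpha = 0.5936

0.5936


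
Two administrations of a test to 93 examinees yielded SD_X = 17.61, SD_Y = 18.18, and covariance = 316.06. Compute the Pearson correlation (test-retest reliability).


r = cov(X,Y) / (SD_X * SD_Y)
r = 316.06 / (17.61 * 18.18)
r = 316.06 / 320.1498
r = 0.9872

0.9872


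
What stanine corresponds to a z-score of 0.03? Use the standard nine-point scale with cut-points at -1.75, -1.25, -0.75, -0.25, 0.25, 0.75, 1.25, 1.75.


Stanine boundaries: [-1.75, -1.25, -0.75, -0.25, 0.25, 0.75, 1.25, 1.75]
z = 0.03
Check each boundary:
  z >= -1.75 -> could be stanine 2
  z >= -1.25 -> could be stanine 3
  z >= -0.75 -> could be stanine 4
  z >= -0.25 -> could be stanine 5
  z < 0.25
  z < 0.75
  z < 1.25
  z < 1.75
Highest qualifying boundary gives stanine = 5

5


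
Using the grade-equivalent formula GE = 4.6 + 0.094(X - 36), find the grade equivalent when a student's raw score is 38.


raw - median = 38 - 36 = 2
slope * diff = 0.094 * 2 = 0.188
GE = 4.6 + 0.188
GE = 4.788

4.788


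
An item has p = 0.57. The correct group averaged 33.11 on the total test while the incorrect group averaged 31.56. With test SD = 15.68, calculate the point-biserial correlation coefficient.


q = 1 - p = 0.43
rpb = ((M1 - M0) / SD) * sqrt(p * q)
rpb = ((33.11 - 31.56) / 15.68) * sqrt(0.57 * 0.43)
rpb = 0.0489

0.0489


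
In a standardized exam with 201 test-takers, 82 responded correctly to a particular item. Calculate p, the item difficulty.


Item difficulty p = number correct / total examinees
p = 82 / 201
p = 0.408

0.408
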